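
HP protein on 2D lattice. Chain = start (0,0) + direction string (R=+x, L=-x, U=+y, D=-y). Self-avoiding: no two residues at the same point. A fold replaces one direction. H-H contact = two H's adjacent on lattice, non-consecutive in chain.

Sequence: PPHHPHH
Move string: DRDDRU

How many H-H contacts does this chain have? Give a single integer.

Answer: 1

Derivation:
Positions: [(0, 0), (0, -1), (1, -1), (1, -2), (1, -3), (2, -3), (2, -2)]
H-H contact: residue 3 @(1,-2) - residue 6 @(2, -2)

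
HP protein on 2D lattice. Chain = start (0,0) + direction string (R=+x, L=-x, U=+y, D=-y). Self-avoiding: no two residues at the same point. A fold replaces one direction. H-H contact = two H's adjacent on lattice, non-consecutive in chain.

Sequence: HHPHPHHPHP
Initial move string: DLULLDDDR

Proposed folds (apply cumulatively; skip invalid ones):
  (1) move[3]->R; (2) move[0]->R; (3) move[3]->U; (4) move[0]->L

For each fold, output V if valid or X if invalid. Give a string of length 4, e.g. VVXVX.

Answer: XXVV

Derivation:
Initial: DLULLDDDR -> [(0, 0), (0, -1), (-1, -1), (-1, 0), (-2, 0), (-3, 0), (-3, -1), (-3, -2), (-3, -3), (-2, -3)]
Fold 1: move[3]->R => DLURLDDDR INVALID (collision), skipped
Fold 2: move[0]->R => RLULLDDDR INVALID (collision), skipped
Fold 3: move[3]->U => DLUULDDDR VALID
Fold 4: move[0]->L => LLUULDDDR VALID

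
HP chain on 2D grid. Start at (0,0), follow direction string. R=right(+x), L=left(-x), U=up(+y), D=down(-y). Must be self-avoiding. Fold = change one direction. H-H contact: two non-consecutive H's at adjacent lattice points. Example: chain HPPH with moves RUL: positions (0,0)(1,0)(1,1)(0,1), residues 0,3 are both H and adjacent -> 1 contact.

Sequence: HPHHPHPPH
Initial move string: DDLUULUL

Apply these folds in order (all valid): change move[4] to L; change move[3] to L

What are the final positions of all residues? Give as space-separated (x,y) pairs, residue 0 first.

Initial moves: DDLUULUL
Fold: move[4]->L => DDLULLUL (positions: [(0, 0), (0, -1), (0, -2), (-1, -2), (-1, -1), (-2, -1), (-3, -1), (-3, 0), (-4, 0)])
Fold: move[3]->L => DDLLLLUL (positions: [(0, 0), (0, -1), (0, -2), (-1, -2), (-2, -2), (-3, -2), (-4, -2), (-4, -1), (-5, -1)])

Answer: (0,0) (0,-1) (0,-2) (-1,-2) (-2,-2) (-3,-2) (-4,-2) (-4,-1) (-5,-1)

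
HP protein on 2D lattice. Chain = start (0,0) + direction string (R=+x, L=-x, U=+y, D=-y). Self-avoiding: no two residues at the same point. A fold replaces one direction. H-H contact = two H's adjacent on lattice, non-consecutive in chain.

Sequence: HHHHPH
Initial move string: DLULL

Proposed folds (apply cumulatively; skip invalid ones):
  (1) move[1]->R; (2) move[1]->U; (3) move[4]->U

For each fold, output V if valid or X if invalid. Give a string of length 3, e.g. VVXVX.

Initial: DLULL -> [(0, 0), (0, -1), (-1, -1), (-1, 0), (-2, 0), (-3, 0)]
Fold 1: move[1]->R => DRULL INVALID (collision), skipped
Fold 2: move[1]->U => DUULL INVALID (collision), skipped
Fold 3: move[4]->U => DLULU VALID

Answer: XXV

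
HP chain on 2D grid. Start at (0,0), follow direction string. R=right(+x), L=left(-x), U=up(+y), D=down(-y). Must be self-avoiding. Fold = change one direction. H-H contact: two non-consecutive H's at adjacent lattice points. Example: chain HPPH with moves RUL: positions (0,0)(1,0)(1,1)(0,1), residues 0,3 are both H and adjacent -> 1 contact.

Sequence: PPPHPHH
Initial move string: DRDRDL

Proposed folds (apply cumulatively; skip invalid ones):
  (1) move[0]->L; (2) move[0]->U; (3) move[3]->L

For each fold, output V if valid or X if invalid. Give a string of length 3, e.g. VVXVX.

Initial: DRDRDL -> [(0, 0), (0, -1), (1, -1), (1, -2), (2, -2), (2, -3), (1, -3)]
Fold 1: move[0]->L => LRDRDL INVALID (collision), skipped
Fold 2: move[0]->U => URDRDL VALID
Fold 3: move[3]->L => URDLDL INVALID (collision), skipped

Answer: XVX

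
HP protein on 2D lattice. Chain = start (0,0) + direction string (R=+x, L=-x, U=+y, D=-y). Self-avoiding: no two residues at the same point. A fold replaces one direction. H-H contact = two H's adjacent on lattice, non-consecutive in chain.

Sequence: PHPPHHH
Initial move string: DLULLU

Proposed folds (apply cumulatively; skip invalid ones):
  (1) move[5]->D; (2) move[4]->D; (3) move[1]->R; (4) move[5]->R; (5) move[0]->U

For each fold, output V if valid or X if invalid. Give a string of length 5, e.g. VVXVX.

Initial: DLULLU -> [(0, 0), (0, -1), (-1, -1), (-1, 0), (-2, 0), (-3, 0), (-3, 1)]
Fold 1: move[5]->D => DLULLD VALID
Fold 2: move[4]->D => DLULDD VALID
Fold 3: move[1]->R => DRULDD INVALID (collision), skipped
Fold 4: move[5]->R => DLULDR INVALID (collision), skipped
Fold 5: move[0]->U => ULULDD VALID

Answer: VVXXV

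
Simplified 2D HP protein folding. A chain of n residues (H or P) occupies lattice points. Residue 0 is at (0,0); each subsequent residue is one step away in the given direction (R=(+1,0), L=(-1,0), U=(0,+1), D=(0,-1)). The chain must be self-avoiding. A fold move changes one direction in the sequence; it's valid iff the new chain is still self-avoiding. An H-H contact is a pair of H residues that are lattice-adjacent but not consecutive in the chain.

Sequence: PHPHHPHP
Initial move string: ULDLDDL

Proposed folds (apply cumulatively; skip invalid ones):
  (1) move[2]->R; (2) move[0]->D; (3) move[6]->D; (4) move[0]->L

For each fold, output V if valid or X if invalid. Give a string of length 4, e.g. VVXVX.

Answer: XVVV

Derivation:
Initial: ULDLDDL -> [(0, 0), (0, 1), (-1, 1), (-1, 0), (-2, 0), (-2, -1), (-2, -2), (-3, -2)]
Fold 1: move[2]->R => ULRLDDL INVALID (collision), skipped
Fold 2: move[0]->D => DLDLDDL VALID
Fold 3: move[6]->D => DLDLDDD VALID
Fold 4: move[0]->L => LLDLDDD VALID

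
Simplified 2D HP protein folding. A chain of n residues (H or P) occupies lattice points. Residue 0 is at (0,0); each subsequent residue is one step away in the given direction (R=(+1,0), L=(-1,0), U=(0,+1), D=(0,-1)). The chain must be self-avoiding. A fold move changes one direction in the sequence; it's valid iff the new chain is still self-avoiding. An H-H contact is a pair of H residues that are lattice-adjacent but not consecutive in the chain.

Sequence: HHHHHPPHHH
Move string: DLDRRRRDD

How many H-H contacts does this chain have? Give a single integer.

Answer: 1

Derivation:
Positions: [(0, 0), (0, -1), (-1, -1), (-1, -2), (0, -2), (1, -2), (2, -2), (3, -2), (3, -3), (3, -4)]
H-H contact: residue 1 @(0,-1) - residue 4 @(0, -2)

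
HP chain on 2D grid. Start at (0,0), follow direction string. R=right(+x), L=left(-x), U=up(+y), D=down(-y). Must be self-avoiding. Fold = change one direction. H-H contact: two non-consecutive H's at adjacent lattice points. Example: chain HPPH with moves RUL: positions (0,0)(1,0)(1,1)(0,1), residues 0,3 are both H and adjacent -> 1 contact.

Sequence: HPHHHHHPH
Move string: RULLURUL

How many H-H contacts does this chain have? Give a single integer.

Positions: [(0, 0), (1, 0), (1, 1), (0, 1), (-1, 1), (-1, 2), (0, 2), (0, 3), (-1, 3)]
H-H contact: residue 0 @(0,0) - residue 3 @(0, 1)
H-H contact: residue 3 @(0,1) - residue 6 @(0, 2)
H-H contact: residue 5 @(-1,2) - residue 8 @(-1, 3)

Answer: 3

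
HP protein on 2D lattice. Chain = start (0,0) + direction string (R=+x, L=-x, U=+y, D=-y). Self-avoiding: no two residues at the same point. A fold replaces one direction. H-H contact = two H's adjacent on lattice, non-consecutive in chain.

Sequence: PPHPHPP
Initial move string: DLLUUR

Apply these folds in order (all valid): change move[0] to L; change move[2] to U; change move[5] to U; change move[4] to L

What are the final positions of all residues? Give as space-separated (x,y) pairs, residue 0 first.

Initial moves: DLLUUR
Fold: move[0]->L => LLLUUR (positions: [(0, 0), (-1, 0), (-2, 0), (-3, 0), (-3, 1), (-3, 2), (-2, 2)])
Fold: move[2]->U => LLUUUR (positions: [(0, 0), (-1, 0), (-2, 0), (-2, 1), (-2, 2), (-2, 3), (-1, 3)])
Fold: move[5]->U => LLUUUU (positions: [(0, 0), (-1, 0), (-2, 0), (-2, 1), (-2, 2), (-2, 3), (-2, 4)])
Fold: move[4]->L => LLUULU (positions: [(0, 0), (-1, 0), (-2, 0), (-2, 1), (-2, 2), (-3, 2), (-3, 3)])

Answer: (0,0) (-1,0) (-2,0) (-2,1) (-2,2) (-3,2) (-3,3)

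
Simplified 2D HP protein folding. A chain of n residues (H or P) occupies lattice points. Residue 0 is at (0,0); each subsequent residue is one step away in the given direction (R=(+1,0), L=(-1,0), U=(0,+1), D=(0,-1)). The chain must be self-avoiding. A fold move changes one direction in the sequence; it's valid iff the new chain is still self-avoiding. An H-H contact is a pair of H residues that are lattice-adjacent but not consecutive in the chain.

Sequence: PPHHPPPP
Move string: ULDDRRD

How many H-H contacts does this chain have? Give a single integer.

Positions: [(0, 0), (0, 1), (-1, 1), (-1, 0), (-1, -1), (0, -1), (1, -1), (1, -2)]
No H-H contacts found.

Answer: 0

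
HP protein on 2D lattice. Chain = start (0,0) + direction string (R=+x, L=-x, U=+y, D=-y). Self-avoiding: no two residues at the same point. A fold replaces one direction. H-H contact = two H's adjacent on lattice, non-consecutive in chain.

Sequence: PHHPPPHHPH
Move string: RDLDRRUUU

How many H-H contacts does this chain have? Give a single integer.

Positions: [(0, 0), (1, 0), (1, -1), (0, -1), (0, -2), (1, -2), (2, -2), (2, -1), (2, 0), (2, 1)]
H-H contact: residue 2 @(1,-1) - residue 7 @(2, -1)

Answer: 1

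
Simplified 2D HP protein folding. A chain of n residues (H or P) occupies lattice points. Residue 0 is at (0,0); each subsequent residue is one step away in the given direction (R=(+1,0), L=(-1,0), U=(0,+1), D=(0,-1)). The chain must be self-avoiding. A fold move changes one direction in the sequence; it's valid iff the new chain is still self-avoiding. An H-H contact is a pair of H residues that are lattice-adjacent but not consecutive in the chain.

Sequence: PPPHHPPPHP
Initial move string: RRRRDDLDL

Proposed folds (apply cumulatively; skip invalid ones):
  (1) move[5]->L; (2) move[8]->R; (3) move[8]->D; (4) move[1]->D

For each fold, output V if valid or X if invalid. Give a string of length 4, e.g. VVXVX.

Initial: RRRRDDLDL -> [(0, 0), (1, 0), (2, 0), (3, 0), (4, 0), (4, -1), (4, -2), (3, -2), (3, -3), (2, -3)]
Fold 1: move[5]->L => RRRRDLLDL VALID
Fold 2: move[8]->R => RRRRDLLDR VALID
Fold 3: move[8]->D => RRRRDLLDD VALID
Fold 4: move[1]->D => RDRRDLLDD VALID

Answer: VVVV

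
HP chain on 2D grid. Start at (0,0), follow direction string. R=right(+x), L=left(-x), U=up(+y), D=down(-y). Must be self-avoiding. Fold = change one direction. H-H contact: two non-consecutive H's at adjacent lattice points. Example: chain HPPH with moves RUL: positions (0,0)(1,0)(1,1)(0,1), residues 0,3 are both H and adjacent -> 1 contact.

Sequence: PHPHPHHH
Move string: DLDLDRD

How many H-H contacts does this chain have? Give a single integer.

Answer: 1

Derivation:
Positions: [(0, 0), (0, -1), (-1, -1), (-1, -2), (-2, -2), (-2, -3), (-1, -3), (-1, -4)]
H-H contact: residue 3 @(-1,-2) - residue 6 @(-1, -3)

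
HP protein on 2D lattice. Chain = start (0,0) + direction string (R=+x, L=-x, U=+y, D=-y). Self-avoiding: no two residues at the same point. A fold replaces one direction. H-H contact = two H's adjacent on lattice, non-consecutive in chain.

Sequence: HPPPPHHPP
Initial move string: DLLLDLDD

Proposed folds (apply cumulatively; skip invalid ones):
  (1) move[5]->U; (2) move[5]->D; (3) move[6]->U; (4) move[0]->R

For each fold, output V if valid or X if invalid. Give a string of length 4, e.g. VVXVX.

Answer: XVXX

Derivation:
Initial: DLLLDLDD -> [(0, 0), (0, -1), (-1, -1), (-2, -1), (-3, -1), (-3, -2), (-4, -2), (-4, -3), (-4, -4)]
Fold 1: move[5]->U => DLLLDUDD INVALID (collision), skipped
Fold 2: move[5]->D => DLLLDDDD VALID
Fold 3: move[6]->U => DLLLDDUD INVALID (collision), skipped
Fold 4: move[0]->R => RLLLDDDD INVALID (collision), skipped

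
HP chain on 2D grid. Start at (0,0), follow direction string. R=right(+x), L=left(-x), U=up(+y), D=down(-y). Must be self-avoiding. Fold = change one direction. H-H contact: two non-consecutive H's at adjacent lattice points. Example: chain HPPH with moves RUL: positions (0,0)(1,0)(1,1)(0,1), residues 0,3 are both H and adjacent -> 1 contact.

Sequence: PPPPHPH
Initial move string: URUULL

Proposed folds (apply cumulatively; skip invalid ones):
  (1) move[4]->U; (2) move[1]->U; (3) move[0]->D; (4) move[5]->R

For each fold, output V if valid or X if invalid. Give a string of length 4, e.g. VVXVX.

Initial: URUULL -> [(0, 0), (0, 1), (1, 1), (1, 2), (1, 3), (0, 3), (-1, 3)]
Fold 1: move[4]->U => URUUUL VALID
Fold 2: move[1]->U => UUUUUL VALID
Fold 3: move[0]->D => DUUUUL INVALID (collision), skipped
Fold 4: move[5]->R => UUUUUR VALID

Answer: VVXV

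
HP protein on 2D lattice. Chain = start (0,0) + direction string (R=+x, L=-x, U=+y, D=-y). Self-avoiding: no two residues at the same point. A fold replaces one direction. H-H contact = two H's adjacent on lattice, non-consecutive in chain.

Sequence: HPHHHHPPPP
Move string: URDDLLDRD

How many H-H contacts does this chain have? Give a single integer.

Answer: 2

Derivation:
Positions: [(0, 0), (0, 1), (1, 1), (1, 0), (1, -1), (0, -1), (-1, -1), (-1, -2), (0, -2), (0, -3)]
H-H contact: residue 0 @(0,0) - residue 3 @(1, 0)
H-H contact: residue 0 @(0,0) - residue 5 @(0, -1)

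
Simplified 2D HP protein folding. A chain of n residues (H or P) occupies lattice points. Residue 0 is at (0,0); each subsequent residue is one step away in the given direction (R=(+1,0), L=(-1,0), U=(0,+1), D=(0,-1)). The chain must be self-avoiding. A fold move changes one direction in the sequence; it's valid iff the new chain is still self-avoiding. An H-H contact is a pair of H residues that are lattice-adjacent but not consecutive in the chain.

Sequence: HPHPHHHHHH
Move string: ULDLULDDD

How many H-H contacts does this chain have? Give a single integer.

Answer: 2

Derivation:
Positions: [(0, 0), (0, 1), (-1, 1), (-1, 0), (-2, 0), (-2, 1), (-3, 1), (-3, 0), (-3, -1), (-3, -2)]
H-H contact: residue 2 @(-1,1) - residue 5 @(-2, 1)
H-H contact: residue 4 @(-2,0) - residue 7 @(-3, 0)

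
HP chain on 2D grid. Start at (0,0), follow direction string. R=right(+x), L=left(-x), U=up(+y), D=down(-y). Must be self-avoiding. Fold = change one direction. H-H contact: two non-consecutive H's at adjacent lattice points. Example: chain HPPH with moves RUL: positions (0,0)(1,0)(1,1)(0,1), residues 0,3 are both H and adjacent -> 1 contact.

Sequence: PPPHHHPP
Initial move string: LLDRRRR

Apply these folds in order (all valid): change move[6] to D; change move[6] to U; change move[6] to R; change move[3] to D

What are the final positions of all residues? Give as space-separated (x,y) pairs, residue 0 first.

Initial moves: LLDRRRR
Fold: move[6]->D => LLDRRRD (positions: [(0, 0), (-1, 0), (-2, 0), (-2, -1), (-1, -1), (0, -1), (1, -1), (1, -2)])
Fold: move[6]->U => LLDRRRU (positions: [(0, 0), (-1, 0), (-2, 0), (-2, -1), (-1, -1), (0, -1), (1, -1), (1, 0)])
Fold: move[6]->R => LLDRRRR (positions: [(0, 0), (-1, 0), (-2, 0), (-2, -1), (-1, -1), (0, -1), (1, -1), (2, -1)])
Fold: move[3]->D => LLDDRRR (positions: [(0, 0), (-1, 0), (-2, 0), (-2, -1), (-2, -2), (-1, -2), (0, -2), (1, -2)])

Answer: (0,0) (-1,0) (-2,0) (-2,-1) (-2,-2) (-1,-2) (0,-2) (1,-2)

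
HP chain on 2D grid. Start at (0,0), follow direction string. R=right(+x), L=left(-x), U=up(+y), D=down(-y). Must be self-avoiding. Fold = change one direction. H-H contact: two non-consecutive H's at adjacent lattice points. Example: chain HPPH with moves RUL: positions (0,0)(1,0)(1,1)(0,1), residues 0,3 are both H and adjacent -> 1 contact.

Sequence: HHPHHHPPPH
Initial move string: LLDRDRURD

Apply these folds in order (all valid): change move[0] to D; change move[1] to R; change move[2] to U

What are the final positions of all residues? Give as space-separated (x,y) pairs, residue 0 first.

Initial moves: LLDRDRURD
Fold: move[0]->D => DLDRDRURD (positions: [(0, 0), (0, -1), (-1, -1), (-1, -2), (0, -2), (0, -3), (1, -3), (1, -2), (2, -2), (2, -3)])
Fold: move[1]->R => DRDRDRURD (positions: [(0, 0), (0, -1), (1, -1), (1, -2), (2, -2), (2, -3), (3, -3), (3, -2), (4, -2), (4, -3)])
Fold: move[2]->U => DRURDRURD (positions: [(0, 0), (0, -1), (1, -1), (1, 0), (2, 0), (2, -1), (3, -1), (3, 0), (4, 0), (4, -1)])

Answer: (0,0) (0,-1) (1,-1) (1,0) (2,0) (2,-1) (3,-1) (3,0) (4,0) (4,-1)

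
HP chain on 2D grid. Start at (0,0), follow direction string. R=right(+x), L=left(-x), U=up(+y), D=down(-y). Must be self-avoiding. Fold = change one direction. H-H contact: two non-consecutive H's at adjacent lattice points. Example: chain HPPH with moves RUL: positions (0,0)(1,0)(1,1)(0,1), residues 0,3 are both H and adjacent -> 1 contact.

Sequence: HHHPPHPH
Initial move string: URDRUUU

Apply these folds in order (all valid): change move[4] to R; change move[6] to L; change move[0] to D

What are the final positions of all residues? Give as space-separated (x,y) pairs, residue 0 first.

Answer: (0,0) (0,-1) (1,-1) (1,-2) (2,-2) (3,-2) (3,-1) (2,-1)

Derivation:
Initial moves: URDRUUU
Fold: move[4]->R => URDRRUU (positions: [(0, 0), (0, 1), (1, 1), (1, 0), (2, 0), (3, 0), (3, 1), (3, 2)])
Fold: move[6]->L => URDRRUL (positions: [(0, 0), (0, 1), (1, 1), (1, 0), (2, 0), (3, 0), (3, 1), (2, 1)])
Fold: move[0]->D => DRDRRUL (positions: [(0, 0), (0, -1), (1, -1), (1, -2), (2, -2), (3, -2), (3, -1), (2, -1)])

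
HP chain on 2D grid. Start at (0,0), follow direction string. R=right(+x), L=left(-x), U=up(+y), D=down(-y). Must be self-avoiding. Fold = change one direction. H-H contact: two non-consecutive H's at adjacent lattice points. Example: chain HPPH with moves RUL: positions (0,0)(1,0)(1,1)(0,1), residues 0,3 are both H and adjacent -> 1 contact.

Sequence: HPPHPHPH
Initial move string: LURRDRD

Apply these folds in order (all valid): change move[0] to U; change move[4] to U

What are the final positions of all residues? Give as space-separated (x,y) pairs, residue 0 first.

Initial moves: LURRDRD
Fold: move[0]->U => UURRDRD (positions: [(0, 0), (0, 1), (0, 2), (1, 2), (2, 2), (2, 1), (3, 1), (3, 0)])
Fold: move[4]->U => UURRURD (positions: [(0, 0), (0, 1), (0, 2), (1, 2), (2, 2), (2, 3), (3, 3), (3, 2)])

Answer: (0,0) (0,1) (0,2) (1,2) (2,2) (2,3) (3,3) (3,2)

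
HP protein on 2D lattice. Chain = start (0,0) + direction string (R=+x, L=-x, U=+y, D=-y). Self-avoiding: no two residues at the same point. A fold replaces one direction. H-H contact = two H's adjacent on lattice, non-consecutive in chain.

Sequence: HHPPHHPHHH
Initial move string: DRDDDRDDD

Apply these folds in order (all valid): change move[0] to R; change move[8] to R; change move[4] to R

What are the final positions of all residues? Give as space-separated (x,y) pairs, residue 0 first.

Answer: (0,0) (1,0) (2,0) (2,-1) (2,-2) (3,-2) (4,-2) (4,-3) (4,-4) (5,-4)

Derivation:
Initial moves: DRDDDRDDD
Fold: move[0]->R => RRDDDRDDD (positions: [(0, 0), (1, 0), (2, 0), (2, -1), (2, -2), (2, -3), (3, -3), (3, -4), (3, -5), (3, -6)])
Fold: move[8]->R => RRDDDRDDR (positions: [(0, 0), (1, 0), (2, 0), (2, -1), (2, -2), (2, -3), (3, -3), (3, -4), (3, -5), (4, -5)])
Fold: move[4]->R => RRDDRRDDR (positions: [(0, 0), (1, 0), (2, 0), (2, -1), (2, -2), (3, -2), (4, -2), (4, -3), (4, -4), (5, -4)])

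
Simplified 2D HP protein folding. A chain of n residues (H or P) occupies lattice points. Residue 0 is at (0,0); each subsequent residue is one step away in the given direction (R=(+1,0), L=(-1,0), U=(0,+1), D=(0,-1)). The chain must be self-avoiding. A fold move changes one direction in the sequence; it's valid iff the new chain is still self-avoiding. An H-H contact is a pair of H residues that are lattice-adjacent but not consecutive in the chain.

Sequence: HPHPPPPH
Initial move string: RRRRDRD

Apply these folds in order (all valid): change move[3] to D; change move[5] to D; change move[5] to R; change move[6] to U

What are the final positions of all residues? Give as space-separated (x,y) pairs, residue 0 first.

Answer: (0,0) (1,0) (2,0) (3,0) (3,-1) (3,-2) (4,-2) (4,-1)

Derivation:
Initial moves: RRRRDRD
Fold: move[3]->D => RRRDDRD (positions: [(0, 0), (1, 0), (2, 0), (3, 0), (3, -1), (3, -2), (4, -2), (4, -3)])
Fold: move[5]->D => RRRDDDD (positions: [(0, 0), (1, 0), (2, 0), (3, 0), (3, -1), (3, -2), (3, -3), (3, -4)])
Fold: move[5]->R => RRRDDRD (positions: [(0, 0), (1, 0), (2, 0), (3, 0), (3, -1), (3, -2), (4, -2), (4, -3)])
Fold: move[6]->U => RRRDDRU (positions: [(0, 0), (1, 0), (2, 0), (3, 0), (3, -1), (3, -2), (4, -2), (4, -1)])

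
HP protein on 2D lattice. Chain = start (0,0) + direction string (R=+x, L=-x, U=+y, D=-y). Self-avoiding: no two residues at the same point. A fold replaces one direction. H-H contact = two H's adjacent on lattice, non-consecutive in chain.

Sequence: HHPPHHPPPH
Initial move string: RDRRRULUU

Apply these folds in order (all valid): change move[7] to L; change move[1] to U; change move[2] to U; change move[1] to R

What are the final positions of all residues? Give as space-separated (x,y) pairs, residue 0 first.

Answer: (0,0) (1,0) (2,0) (2,1) (3,1) (4,1) (4,2) (3,2) (2,2) (2,3)

Derivation:
Initial moves: RDRRRULUU
Fold: move[7]->L => RDRRRULLU (positions: [(0, 0), (1, 0), (1, -1), (2, -1), (3, -1), (4, -1), (4, 0), (3, 0), (2, 0), (2, 1)])
Fold: move[1]->U => RURRRULLU (positions: [(0, 0), (1, 0), (1, 1), (2, 1), (3, 1), (4, 1), (4, 2), (3, 2), (2, 2), (2, 3)])
Fold: move[2]->U => RUURRULLU (positions: [(0, 0), (1, 0), (1, 1), (1, 2), (2, 2), (3, 2), (3, 3), (2, 3), (1, 3), (1, 4)])
Fold: move[1]->R => RRURRULLU (positions: [(0, 0), (1, 0), (2, 0), (2, 1), (3, 1), (4, 1), (4, 2), (3, 2), (2, 2), (2, 3)])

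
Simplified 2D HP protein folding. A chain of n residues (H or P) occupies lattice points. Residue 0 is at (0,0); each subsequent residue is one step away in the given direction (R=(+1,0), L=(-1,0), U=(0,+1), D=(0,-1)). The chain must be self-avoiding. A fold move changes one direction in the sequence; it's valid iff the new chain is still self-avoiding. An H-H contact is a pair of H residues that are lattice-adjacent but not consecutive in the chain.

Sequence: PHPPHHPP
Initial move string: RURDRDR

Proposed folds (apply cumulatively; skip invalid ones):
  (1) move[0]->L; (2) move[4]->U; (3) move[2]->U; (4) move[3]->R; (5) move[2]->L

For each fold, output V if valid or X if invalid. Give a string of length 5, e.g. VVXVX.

Initial: RURDRDR -> [(0, 0), (1, 0), (1, 1), (2, 1), (2, 0), (3, 0), (3, -1), (4, -1)]
Fold 1: move[0]->L => LURDRDR INVALID (collision), skipped
Fold 2: move[4]->U => RURDUDR INVALID (collision), skipped
Fold 3: move[2]->U => RUUDRDR INVALID (collision), skipped
Fold 4: move[3]->R => RURRRDR VALID
Fold 5: move[2]->L => RULRRDR INVALID (collision), skipped

Answer: XXXVX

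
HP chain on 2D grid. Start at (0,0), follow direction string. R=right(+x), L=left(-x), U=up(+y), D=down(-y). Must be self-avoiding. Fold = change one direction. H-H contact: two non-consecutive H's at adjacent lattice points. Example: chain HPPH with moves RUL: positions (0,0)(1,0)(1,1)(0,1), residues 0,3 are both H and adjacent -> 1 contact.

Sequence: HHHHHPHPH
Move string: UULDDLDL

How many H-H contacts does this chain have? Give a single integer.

Positions: [(0, 0), (0, 1), (0, 2), (-1, 2), (-1, 1), (-1, 0), (-2, 0), (-2, -1), (-3, -1)]
H-H contact: residue 1 @(0,1) - residue 4 @(-1, 1)

Answer: 1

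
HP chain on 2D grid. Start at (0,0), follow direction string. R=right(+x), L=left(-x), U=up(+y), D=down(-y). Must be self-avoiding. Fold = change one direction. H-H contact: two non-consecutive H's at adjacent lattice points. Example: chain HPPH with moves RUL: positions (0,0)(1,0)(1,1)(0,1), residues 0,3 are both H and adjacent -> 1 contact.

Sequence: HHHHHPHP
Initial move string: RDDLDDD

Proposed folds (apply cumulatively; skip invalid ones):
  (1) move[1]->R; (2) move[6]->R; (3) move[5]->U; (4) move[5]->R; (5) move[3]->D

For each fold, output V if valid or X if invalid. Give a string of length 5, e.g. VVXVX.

Answer: VVXVV

Derivation:
Initial: RDDLDDD -> [(0, 0), (1, 0), (1, -1), (1, -2), (0, -2), (0, -3), (0, -4), (0, -5)]
Fold 1: move[1]->R => RRDLDDD VALID
Fold 2: move[6]->R => RRDLDDR VALID
Fold 3: move[5]->U => RRDLDUR INVALID (collision), skipped
Fold 4: move[5]->R => RRDLDRR VALID
Fold 5: move[3]->D => RRDDDRR VALID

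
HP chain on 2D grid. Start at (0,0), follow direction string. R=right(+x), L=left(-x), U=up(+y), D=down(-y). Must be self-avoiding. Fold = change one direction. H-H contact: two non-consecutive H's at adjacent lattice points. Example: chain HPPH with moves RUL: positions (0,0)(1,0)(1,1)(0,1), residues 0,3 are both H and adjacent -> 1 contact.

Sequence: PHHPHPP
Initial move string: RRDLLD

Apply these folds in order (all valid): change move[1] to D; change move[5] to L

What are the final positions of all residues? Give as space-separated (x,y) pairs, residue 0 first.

Initial moves: RRDLLD
Fold: move[1]->D => RDDLLD (positions: [(0, 0), (1, 0), (1, -1), (1, -2), (0, -2), (-1, -2), (-1, -3)])
Fold: move[5]->L => RDDLLL (positions: [(0, 0), (1, 0), (1, -1), (1, -2), (0, -2), (-1, -2), (-2, -2)])

Answer: (0,0) (1,0) (1,-1) (1,-2) (0,-2) (-1,-2) (-2,-2)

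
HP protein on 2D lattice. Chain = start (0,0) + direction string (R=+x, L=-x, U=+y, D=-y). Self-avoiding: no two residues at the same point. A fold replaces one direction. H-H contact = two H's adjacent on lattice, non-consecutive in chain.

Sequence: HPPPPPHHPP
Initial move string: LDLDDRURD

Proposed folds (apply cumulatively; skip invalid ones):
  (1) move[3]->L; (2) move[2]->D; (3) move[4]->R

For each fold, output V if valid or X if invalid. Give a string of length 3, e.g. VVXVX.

Answer: XVV

Derivation:
Initial: LDLDDRURD -> [(0, 0), (-1, 0), (-1, -1), (-2, -1), (-2, -2), (-2, -3), (-1, -3), (-1, -2), (0, -2), (0, -3)]
Fold 1: move[3]->L => LDLLDRURD INVALID (collision), skipped
Fold 2: move[2]->D => LDDDDRURD VALID
Fold 3: move[4]->R => LDDDRRURD VALID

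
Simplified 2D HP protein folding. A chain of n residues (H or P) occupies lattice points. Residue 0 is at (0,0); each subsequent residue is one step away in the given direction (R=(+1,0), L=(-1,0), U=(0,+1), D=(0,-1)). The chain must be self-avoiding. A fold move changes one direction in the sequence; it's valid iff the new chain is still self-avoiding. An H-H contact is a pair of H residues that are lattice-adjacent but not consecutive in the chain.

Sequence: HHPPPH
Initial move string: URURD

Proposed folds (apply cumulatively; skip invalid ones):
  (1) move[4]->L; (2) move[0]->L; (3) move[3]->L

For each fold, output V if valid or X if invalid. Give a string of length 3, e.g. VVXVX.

Answer: XXX

Derivation:
Initial: URURD -> [(0, 0), (0, 1), (1, 1), (1, 2), (2, 2), (2, 1)]
Fold 1: move[4]->L => URURL INVALID (collision), skipped
Fold 2: move[0]->L => LRURD INVALID (collision), skipped
Fold 3: move[3]->L => URULD INVALID (collision), skipped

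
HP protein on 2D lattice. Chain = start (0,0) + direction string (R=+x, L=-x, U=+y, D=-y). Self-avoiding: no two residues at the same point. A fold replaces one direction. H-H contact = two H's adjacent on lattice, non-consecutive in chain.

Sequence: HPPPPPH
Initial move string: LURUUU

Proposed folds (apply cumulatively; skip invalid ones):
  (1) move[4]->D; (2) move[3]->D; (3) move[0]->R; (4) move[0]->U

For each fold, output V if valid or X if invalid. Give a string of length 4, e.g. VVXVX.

Answer: XXVV

Derivation:
Initial: LURUUU -> [(0, 0), (-1, 0), (-1, 1), (0, 1), (0, 2), (0, 3), (0, 4)]
Fold 1: move[4]->D => LURUDU INVALID (collision), skipped
Fold 2: move[3]->D => LURDUU INVALID (collision), skipped
Fold 3: move[0]->R => RURUUU VALID
Fold 4: move[0]->U => UURUUU VALID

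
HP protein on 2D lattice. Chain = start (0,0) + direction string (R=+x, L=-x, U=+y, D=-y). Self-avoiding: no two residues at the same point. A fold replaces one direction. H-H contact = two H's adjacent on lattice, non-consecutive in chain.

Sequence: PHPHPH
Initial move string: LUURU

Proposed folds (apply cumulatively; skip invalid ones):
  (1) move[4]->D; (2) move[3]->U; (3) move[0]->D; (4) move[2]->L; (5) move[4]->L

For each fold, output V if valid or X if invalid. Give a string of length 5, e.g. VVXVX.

Answer: VXXXX

Derivation:
Initial: LUURU -> [(0, 0), (-1, 0), (-1, 1), (-1, 2), (0, 2), (0, 3)]
Fold 1: move[4]->D => LUURD VALID
Fold 2: move[3]->U => LUUUD INVALID (collision), skipped
Fold 3: move[0]->D => DUURD INVALID (collision), skipped
Fold 4: move[2]->L => LULRD INVALID (collision), skipped
Fold 5: move[4]->L => LUURL INVALID (collision), skipped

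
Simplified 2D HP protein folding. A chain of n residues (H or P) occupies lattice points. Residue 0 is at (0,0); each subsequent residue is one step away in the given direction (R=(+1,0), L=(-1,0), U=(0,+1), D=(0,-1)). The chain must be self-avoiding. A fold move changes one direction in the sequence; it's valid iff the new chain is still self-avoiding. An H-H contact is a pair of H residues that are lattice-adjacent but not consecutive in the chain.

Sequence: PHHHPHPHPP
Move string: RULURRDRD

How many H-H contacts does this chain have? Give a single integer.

Answer: 2

Derivation:
Positions: [(0, 0), (1, 0), (1, 1), (0, 1), (0, 2), (1, 2), (2, 2), (2, 1), (3, 1), (3, 0)]
H-H contact: residue 2 @(1,1) - residue 7 @(2, 1)
H-H contact: residue 2 @(1,1) - residue 5 @(1, 2)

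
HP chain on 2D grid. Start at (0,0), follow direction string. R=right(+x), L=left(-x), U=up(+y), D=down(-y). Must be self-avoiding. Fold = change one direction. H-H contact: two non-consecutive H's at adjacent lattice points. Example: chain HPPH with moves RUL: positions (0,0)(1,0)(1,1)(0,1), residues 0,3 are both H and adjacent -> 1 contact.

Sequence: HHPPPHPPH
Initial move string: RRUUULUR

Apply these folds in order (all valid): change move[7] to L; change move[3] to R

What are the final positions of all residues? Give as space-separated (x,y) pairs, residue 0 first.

Initial moves: RRUUULUR
Fold: move[7]->L => RRUUULUL (positions: [(0, 0), (1, 0), (2, 0), (2, 1), (2, 2), (2, 3), (1, 3), (1, 4), (0, 4)])
Fold: move[3]->R => RRURULUL (positions: [(0, 0), (1, 0), (2, 0), (2, 1), (3, 1), (3, 2), (2, 2), (2, 3), (1, 3)])

Answer: (0,0) (1,0) (2,0) (2,1) (3,1) (3,2) (2,2) (2,3) (1,3)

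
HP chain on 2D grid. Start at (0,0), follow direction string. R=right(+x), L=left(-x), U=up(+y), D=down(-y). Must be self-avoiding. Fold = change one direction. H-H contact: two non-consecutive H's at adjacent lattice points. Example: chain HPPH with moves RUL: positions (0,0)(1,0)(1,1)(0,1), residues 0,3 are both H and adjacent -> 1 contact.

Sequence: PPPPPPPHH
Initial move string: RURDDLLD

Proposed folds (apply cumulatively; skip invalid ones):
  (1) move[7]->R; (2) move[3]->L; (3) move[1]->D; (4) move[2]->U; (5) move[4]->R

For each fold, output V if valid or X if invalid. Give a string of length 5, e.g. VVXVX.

Answer: XXVXX

Derivation:
Initial: RURDDLLD -> [(0, 0), (1, 0), (1, 1), (2, 1), (2, 0), (2, -1), (1, -1), (0, -1), (0, -2)]
Fold 1: move[7]->R => RURDDLLR INVALID (collision), skipped
Fold 2: move[3]->L => RURLDLLD INVALID (collision), skipped
Fold 3: move[1]->D => RDRDDLLD VALID
Fold 4: move[2]->U => RDUDDLLD INVALID (collision), skipped
Fold 5: move[4]->R => RDRDRLLD INVALID (collision), skipped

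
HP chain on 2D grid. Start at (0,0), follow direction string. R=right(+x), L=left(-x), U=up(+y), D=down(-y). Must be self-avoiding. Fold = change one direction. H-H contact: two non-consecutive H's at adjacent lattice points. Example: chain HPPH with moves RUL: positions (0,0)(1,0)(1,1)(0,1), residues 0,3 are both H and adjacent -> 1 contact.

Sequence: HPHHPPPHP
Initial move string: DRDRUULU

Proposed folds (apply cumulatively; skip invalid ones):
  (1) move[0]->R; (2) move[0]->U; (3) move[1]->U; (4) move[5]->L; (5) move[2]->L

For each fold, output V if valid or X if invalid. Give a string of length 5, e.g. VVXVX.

Initial: DRDRUULU -> [(0, 0), (0, -1), (1, -1), (1, -2), (2, -2), (2, -1), (2, 0), (1, 0), (1, 1)]
Fold 1: move[0]->R => RRDRUULU VALID
Fold 2: move[0]->U => URDRUULU VALID
Fold 3: move[1]->U => UUDRUULU INVALID (collision), skipped
Fold 4: move[5]->L => URDRULLU INVALID (collision), skipped
Fold 5: move[2]->L => URLRUULU INVALID (collision), skipped

Answer: VVXXX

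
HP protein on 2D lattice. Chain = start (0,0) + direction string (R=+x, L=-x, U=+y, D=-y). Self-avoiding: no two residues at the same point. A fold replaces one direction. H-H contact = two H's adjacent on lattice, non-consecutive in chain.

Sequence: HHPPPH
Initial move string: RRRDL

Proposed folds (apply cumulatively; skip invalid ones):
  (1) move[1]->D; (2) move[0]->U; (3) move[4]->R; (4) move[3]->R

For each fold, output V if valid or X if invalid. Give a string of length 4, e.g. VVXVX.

Answer: VXVV

Derivation:
Initial: RRRDL -> [(0, 0), (1, 0), (2, 0), (3, 0), (3, -1), (2, -1)]
Fold 1: move[1]->D => RDRDL VALID
Fold 2: move[0]->U => UDRDL INVALID (collision), skipped
Fold 3: move[4]->R => RDRDR VALID
Fold 4: move[3]->R => RDRRR VALID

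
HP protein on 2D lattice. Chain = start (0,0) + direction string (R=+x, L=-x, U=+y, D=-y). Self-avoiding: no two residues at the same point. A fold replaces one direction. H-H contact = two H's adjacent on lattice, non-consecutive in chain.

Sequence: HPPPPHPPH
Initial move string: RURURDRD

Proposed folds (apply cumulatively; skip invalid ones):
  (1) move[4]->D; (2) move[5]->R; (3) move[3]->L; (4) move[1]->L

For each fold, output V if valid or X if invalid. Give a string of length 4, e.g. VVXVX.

Answer: XVXX

Derivation:
Initial: RURURDRD -> [(0, 0), (1, 0), (1, 1), (2, 1), (2, 2), (3, 2), (3, 1), (4, 1), (4, 0)]
Fold 1: move[4]->D => RURUDDRD INVALID (collision), skipped
Fold 2: move[5]->R => RURURRRD VALID
Fold 3: move[3]->L => RURLRRRD INVALID (collision), skipped
Fold 4: move[1]->L => RLRURRRD INVALID (collision), skipped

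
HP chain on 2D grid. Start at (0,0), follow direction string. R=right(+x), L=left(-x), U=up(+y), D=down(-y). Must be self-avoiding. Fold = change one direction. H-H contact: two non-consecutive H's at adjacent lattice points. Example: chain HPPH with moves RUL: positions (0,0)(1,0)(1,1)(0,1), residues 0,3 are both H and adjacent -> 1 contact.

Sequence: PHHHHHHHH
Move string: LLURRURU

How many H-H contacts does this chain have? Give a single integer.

Answer: 1

Derivation:
Positions: [(0, 0), (-1, 0), (-2, 0), (-2, 1), (-1, 1), (0, 1), (0, 2), (1, 2), (1, 3)]
H-H contact: residue 1 @(-1,0) - residue 4 @(-1, 1)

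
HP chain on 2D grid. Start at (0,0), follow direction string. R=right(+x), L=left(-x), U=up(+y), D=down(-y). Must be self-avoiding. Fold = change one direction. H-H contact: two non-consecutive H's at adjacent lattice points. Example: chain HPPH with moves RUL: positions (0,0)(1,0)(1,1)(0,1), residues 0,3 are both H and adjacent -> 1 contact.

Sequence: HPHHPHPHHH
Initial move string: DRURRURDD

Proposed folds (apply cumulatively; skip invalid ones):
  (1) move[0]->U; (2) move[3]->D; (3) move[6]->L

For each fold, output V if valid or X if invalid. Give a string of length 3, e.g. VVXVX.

Answer: VXX

Derivation:
Initial: DRURRURDD -> [(0, 0), (0, -1), (1, -1), (1, 0), (2, 0), (3, 0), (3, 1), (4, 1), (4, 0), (4, -1)]
Fold 1: move[0]->U => URURRURDD VALID
Fold 2: move[3]->D => URUDRURDD INVALID (collision), skipped
Fold 3: move[6]->L => URURRULDD INVALID (collision), skipped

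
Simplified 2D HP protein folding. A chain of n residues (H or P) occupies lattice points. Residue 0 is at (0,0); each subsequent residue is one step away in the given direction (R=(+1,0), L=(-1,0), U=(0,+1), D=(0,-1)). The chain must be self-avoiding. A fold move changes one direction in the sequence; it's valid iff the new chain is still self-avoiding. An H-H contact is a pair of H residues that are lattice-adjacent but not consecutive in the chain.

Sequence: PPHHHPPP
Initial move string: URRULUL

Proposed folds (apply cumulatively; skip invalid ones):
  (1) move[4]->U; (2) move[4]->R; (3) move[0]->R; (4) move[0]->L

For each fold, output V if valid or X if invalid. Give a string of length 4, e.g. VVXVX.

Initial: URRULUL -> [(0, 0), (0, 1), (1, 1), (2, 1), (2, 2), (1, 2), (1, 3), (0, 3)]
Fold 1: move[4]->U => URRUUUL VALID
Fold 2: move[4]->R => URRURUL VALID
Fold 3: move[0]->R => RRRURUL VALID
Fold 4: move[0]->L => LRRURUL INVALID (collision), skipped

Answer: VVVX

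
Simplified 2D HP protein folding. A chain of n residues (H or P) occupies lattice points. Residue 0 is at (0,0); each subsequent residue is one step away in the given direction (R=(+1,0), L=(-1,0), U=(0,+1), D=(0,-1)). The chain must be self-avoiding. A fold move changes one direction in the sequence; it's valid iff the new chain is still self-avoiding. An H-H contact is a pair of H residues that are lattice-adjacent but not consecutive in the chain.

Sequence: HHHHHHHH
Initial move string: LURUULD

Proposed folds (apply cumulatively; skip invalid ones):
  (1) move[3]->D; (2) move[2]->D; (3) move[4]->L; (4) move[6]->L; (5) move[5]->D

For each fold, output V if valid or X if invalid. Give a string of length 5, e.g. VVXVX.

Initial: LURUULD -> [(0, 0), (-1, 0), (-1, 1), (0, 1), (0, 2), (0, 3), (-1, 3), (-1, 2)]
Fold 1: move[3]->D => LURDULD INVALID (collision), skipped
Fold 2: move[2]->D => LUDUULD INVALID (collision), skipped
Fold 3: move[4]->L => LURULLD VALID
Fold 4: move[6]->L => LURULLL VALID
Fold 5: move[5]->D => LURULDL INVALID (collision), skipped

Answer: XXVVX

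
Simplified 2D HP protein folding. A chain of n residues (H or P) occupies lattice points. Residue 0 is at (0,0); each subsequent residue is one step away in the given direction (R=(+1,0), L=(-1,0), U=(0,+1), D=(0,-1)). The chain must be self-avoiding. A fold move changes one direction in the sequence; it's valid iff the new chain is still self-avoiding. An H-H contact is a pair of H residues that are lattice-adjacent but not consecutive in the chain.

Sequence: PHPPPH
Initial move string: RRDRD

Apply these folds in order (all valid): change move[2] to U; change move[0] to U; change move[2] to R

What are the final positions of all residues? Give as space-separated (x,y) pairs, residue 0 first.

Initial moves: RRDRD
Fold: move[2]->U => RRURD (positions: [(0, 0), (1, 0), (2, 0), (2, 1), (3, 1), (3, 0)])
Fold: move[0]->U => URURD (positions: [(0, 0), (0, 1), (1, 1), (1, 2), (2, 2), (2, 1)])
Fold: move[2]->R => URRRD (positions: [(0, 0), (0, 1), (1, 1), (2, 1), (3, 1), (3, 0)])

Answer: (0,0) (0,1) (1,1) (2,1) (3,1) (3,0)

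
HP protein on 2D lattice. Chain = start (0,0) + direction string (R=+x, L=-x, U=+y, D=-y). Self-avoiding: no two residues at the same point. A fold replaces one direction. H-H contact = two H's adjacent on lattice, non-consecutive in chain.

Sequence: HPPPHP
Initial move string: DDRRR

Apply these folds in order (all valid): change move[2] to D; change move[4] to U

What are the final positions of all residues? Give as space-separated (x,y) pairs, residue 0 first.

Initial moves: DDRRR
Fold: move[2]->D => DDDRR (positions: [(0, 0), (0, -1), (0, -2), (0, -3), (1, -3), (2, -3)])
Fold: move[4]->U => DDDRU (positions: [(0, 0), (0, -1), (0, -2), (0, -3), (1, -3), (1, -2)])

Answer: (0,0) (0,-1) (0,-2) (0,-3) (1,-3) (1,-2)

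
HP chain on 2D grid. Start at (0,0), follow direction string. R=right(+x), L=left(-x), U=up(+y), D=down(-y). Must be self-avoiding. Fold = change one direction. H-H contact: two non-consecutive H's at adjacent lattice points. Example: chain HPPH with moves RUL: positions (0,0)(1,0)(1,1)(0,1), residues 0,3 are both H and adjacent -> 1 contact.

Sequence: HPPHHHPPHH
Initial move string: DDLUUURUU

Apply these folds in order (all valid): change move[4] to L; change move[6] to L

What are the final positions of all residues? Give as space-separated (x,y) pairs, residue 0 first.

Answer: (0,0) (0,-1) (0,-2) (-1,-2) (-1,-1) (-2,-1) (-2,0) (-3,0) (-3,1) (-3,2)

Derivation:
Initial moves: DDLUUURUU
Fold: move[4]->L => DDLULURUU (positions: [(0, 0), (0, -1), (0, -2), (-1, -2), (-1, -1), (-2, -1), (-2, 0), (-1, 0), (-1, 1), (-1, 2)])
Fold: move[6]->L => DDLULULUU (positions: [(0, 0), (0, -1), (0, -2), (-1, -2), (-1, -1), (-2, -1), (-2, 0), (-3, 0), (-3, 1), (-3, 2)])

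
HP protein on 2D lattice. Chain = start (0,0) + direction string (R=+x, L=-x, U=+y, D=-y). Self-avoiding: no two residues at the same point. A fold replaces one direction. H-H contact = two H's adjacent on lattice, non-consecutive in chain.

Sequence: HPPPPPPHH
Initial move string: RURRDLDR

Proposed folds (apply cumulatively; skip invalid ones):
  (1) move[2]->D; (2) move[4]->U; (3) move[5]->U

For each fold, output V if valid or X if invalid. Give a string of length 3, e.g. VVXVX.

Answer: XXX

Derivation:
Initial: RURRDLDR -> [(0, 0), (1, 0), (1, 1), (2, 1), (3, 1), (3, 0), (2, 0), (2, -1), (3, -1)]
Fold 1: move[2]->D => RUDRDLDR INVALID (collision), skipped
Fold 2: move[4]->U => RURRULDR INVALID (collision), skipped
Fold 3: move[5]->U => RURRDUDR INVALID (collision), skipped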